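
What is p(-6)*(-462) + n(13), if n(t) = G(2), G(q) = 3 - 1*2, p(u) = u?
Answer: 2773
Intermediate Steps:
G(q) = 1 (G(q) = 3 - 2 = 1)
n(t) = 1
p(-6)*(-462) + n(13) = -6*(-462) + 1 = 2772 + 1 = 2773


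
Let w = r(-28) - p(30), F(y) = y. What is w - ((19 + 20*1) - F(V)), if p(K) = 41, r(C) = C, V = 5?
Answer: -103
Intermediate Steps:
w = -69 (w = -28 - 1*41 = -28 - 41 = -69)
w - ((19 + 20*1) - F(V)) = -69 - ((19 + 20*1) - 1*5) = -69 - ((19 + 20) - 5) = -69 - (39 - 5) = -69 - 1*34 = -69 - 34 = -103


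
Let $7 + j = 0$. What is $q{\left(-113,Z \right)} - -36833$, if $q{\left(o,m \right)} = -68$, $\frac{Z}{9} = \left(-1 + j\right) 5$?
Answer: $36765$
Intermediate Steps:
$j = -7$ ($j = -7 + 0 = -7$)
$Z = -360$ ($Z = 9 \left(-1 - 7\right) 5 = 9 \left(\left(-8\right) 5\right) = 9 \left(-40\right) = -360$)
$q{\left(-113,Z \right)} - -36833 = -68 - -36833 = -68 + 36833 = 36765$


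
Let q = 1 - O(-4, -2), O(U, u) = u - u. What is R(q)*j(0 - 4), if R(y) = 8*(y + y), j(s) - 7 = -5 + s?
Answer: -32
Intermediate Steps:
j(s) = 2 + s (j(s) = 7 + (-5 + s) = 2 + s)
O(U, u) = 0
q = 1 (q = 1 - 1*0 = 1 + 0 = 1)
R(y) = 16*y (R(y) = 8*(2*y) = 16*y)
R(q)*j(0 - 4) = (16*1)*(2 + (0 - 4)) = 16*(2 - 4) = 16*(-2) = -32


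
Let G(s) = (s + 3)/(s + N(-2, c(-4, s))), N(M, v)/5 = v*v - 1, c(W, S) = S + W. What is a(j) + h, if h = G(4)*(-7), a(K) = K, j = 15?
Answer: 64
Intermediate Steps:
N(M, v) = -5 + 5*v² (N(M, v) = 5*(v*v - 1) = 5*(v² - 1) = 5*(-1 + v²) = -5 + 5*v²)
G(s) = (3 + s)/(-5 + s + 5*(-4 + s)²) (G(s) = (s + 3)/(s + (-5 + 5*(s - 4)²)) = (3 + s)/(s + (-5 + 5*(-4 + s)²)) = (3 + s)/(-5 + s + 5*(-4 + s)²))
h = 49 (h = ((3 + 4)/(-5 + 4 + 5*(-4 + 4)²))*(-7) = (7/(-5 + 4 + 5*0²))*(-7) = (7/(-5 + 4 + 5*0))*(-7) = (7/(-5 + 4 + 0))*(-7) = (7/(-1))*(-7) = -1*7*(-7) = -7*(-7) = 49)
a(j) + h = 15 + 49 = 64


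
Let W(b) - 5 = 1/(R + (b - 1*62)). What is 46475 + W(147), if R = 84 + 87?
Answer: 11898881/256 ≈ 46480.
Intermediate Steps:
R = 171
W(b) = 5 + 1/(109 + b) (W(b) = 5 + 1/(171 + (b - 1*62)) = 5 + 1/(171 + (b - 62)) = 5 + 1/(171 + (-62 + b)) = 5 + 1/(109 + b))
46475 + W(147) = 46475 + (546 + 5*147)/(109 + 147) = 46475 + (546 + 735)/256 = 46475 + (1/256)*1281 = 46475 + 1281/256 = 11898881/256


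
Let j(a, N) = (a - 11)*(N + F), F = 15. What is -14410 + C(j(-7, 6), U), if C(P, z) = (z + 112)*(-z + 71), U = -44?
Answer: -6590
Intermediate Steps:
j(a, N) = (-11 + a)*(15 + N) (j(a, N) = (a - 11)*(N + 15) = (-11 + a)*(15 + N))
C(P, z) = (71 - z)*(112 + z) (C(P, z) = (112 + z)*(71 - z) = (71 - z)*(112 + z))
-14410 + C(j(-7, 6), U) = -14410 + (7952 - 1*(-44)² - 41*(-44)) = -14410 + (7952 - 1*1936 + 1804) = -14410 + (7952 - 1936 + 1804) = -14410 + 7820 = -6590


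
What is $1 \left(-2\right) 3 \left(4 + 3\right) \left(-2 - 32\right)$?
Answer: $1428$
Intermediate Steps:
$1 \left(-2\right) 3 \left(4 + 3\right) \left(-2 - 32\right) = - 2 \cdot 3 \cdot 7 \left(-34\right) = \left(-2\right) 21 \left(-34\right) = \left(-42\right) \left(-34\right) = 1428$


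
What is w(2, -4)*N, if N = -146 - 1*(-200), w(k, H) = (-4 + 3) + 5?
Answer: 216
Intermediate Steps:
w(k, H) = 4 (w(k, H) = -1 + 5 = 4)
N = 54 (N = -146 + 200 = 54)
w(2, -4)*N = 4*54 = 216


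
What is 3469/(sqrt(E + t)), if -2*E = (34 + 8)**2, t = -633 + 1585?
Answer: 3469*sqrt(70)/70 ≈ 414.63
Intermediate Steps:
t = 952
E = -882 (E = -(34 + 8)**2/2 = -1/2*42**2 = -1/2*1764 = -882)
3469/(sqrt(E + t)) = 3469/(sqrt(-882 + 952)) = 3469/(sqrt(70)) = 3469*(sqrt(70)/70) = 3469*sqrt(70)/70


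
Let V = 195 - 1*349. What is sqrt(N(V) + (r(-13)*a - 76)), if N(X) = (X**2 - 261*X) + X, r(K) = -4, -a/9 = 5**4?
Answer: 2*sqrt(21545) ≈ 293.56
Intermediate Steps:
V = -154 (V = 195 - 349 = -154)
a = -5625 (a = -9*5**4 = -9*625 = -5625)
N(X) = X**2 - 260*X
sqrt(N(V) + (r(-13)*a - 76)) = sqrt(-154*(-260 - 154) + (-4*(-5625) - 76)) = sqrt(-154*(-414) + (22500 - 76)) = sqrt(63756 + 22424) = sqrt(86180) = 2*sqrt(21545)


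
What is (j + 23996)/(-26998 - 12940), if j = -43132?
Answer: 9568/19969 ≈ 0.47914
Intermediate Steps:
(j + 23996)/(-26998 - 12940) = (-43132 + 23996)/(-26998 - 12940) = -19136/(-39938) = -19136*(-1/39938) = 9568/19969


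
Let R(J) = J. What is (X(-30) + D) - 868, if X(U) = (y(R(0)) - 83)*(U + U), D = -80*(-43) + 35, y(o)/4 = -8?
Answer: 9507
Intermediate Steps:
y(o) = -32 (y(o) = 4*(-8) = -32)
D = 3475 (D = 3440 + 35 = 3475)
X(U) = -230*U (X(U) = (-32 - 83)*(U + U) = -230*U)
(X(-30) + D) - 868 = (-230*(-30) + 3475) - 868 = (6900 + 3475) - 868 = 10375 - 868 = 9507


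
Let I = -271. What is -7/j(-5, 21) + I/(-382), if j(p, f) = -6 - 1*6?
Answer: 2963/2292 ≈ 1.2928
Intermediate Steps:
j(p, f) = -12 (j(p, f) = -6 - 6 = -12)
-7/j(-5, 21) + I/(-382) = -7/(-12) - 271/(-382) = -7*(-1/12) - 271*(-1/382) = 7/12 + 271/382 = 2963/2292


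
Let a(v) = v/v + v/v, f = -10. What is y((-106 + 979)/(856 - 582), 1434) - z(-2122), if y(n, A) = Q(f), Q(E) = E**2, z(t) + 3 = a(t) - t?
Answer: -2021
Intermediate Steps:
a(v) = 2 (a(v) = 1 + 1 = 2)
z(t) = -1 - t (z(t) = -3 + (2 - t) = -1 - t)
y(n, A) = 100 (y(n, A) = (-10)**2 = 100)
y((-106 + 979)/(856 - 582), 1434) - z(-2122) = 100 - (-1 - 1*(-2122)) = 100 - (-1 + 2122) = 100 - 1*2121 = 100 - 2121 = -2021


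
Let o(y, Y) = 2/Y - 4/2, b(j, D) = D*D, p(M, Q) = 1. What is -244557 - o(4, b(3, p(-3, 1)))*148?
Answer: -244557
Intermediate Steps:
b(j, D) = D²
o(y, Y) = -2 + 2/Y (o(y, Y) = 2/Y - 4*½ = 2/Y - 2 = -2 + 2/Y)
-244557 - o(4, b(3, p(-3, 1)))*148 = -244557 - (-2 + 2/(1²))*148 = -244557 - (-2 + 2/1)*148 = -244557 - (-2 + 2*1)*148 = -244557 - (-2 + 2)*148 = -244557 - 0*148 = -244557 - 1*0 = -244557 + 0 = -244557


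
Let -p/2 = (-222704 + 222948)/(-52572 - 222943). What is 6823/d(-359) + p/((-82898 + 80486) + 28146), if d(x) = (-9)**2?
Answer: 8062628812793/95716390635 ≈ 84.235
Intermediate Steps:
d(x) = 81
p = 488/275515 (p = -2*(-222704 + 222948)/(-52572 - 222943) = -488/(-275515) = -488*(-1)/275515 = -2*(-244/275515) = 488/275515 ≈ 0.0017712)
6823/d(-359) + p/((-82898 + 80486) + 28146) = 6823/81 + 488/(275515*((-82898 + 80486) + 28146)) = 6823*(1/81) + 488/(275515*(-2412 + 28146)) = 6823/81 + (488/275515)/25734 = 6823/81 + (488/275515)*(1/25734) = 6823/81 + 244/3545051505 = 8062628812793/95716390635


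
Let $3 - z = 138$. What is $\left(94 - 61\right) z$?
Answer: $-4455$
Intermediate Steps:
$z = -135$ ($z = 3 - 138 = -135$)
$\left(94 - 61\right) z = \left(94 - 61\right) \left(-135\right) = 33 \left(-135\right) = -4455$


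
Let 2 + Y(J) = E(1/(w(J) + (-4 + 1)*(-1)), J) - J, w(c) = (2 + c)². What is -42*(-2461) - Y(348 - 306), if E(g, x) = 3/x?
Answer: 1447683/14 ≈ 1.0341e+5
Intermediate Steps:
Y(J) = -2 - J + 3/J (Y(J) = -2 + (3/J - J) = -2 + (-J + 3/J) = -2 - J + 3/J)
-42*(-2461) - Y(348 - 306) = -42*(-2461) - (-2 - (348 - 306) + 3/(348 - 306)) = 103362 - (-2 - 1*42 + 3/42) = 103362 - (-2 - 42 + 3*(1/42)) = 103362 - (-2 - 42 + 1/14) = 103362 - 1*(-615/14) = 103362 + 615/14 = 1447683/14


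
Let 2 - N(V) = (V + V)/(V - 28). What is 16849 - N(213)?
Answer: 3117121/185 ≈ 16849.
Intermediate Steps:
N(V) = 2 - 2*V/(-28 + V) (N(V) = 2 - (V + V)/(V - 28) = 2 - 2*V/(-28 + V))
16849 - N(213) = 16849 - (-56)/(-28 + 213) = 16849 - (-56)/185 = 16849 - 1*(-56/185) = 16849 + 56/185 = 3117121/185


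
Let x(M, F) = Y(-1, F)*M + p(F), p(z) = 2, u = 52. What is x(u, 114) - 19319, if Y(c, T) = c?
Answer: -19369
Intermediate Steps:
x(M, F) = 2 - M (x(M, F) = -M + 2 = 2 - M)
x(u, 114) - 19319 = (2 - 1*52) - 19319 = (2 - 52) - 19319 = -50 - 19319 = -19369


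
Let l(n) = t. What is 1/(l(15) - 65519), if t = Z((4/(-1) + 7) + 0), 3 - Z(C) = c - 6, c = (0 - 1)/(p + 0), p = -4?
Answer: -4/262041 ≈ -1.5265e-5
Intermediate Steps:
c = ¼ (c = (0 - 1)/(-4 + 0) = -1/(-4) = -1*(-¼) = ¼ ≈ 0.25000)
Z(C) = 35/4 (Z(C) = 3 - (¼ - 6) = 3 - 1*(-23/4) = 3 + 23/4 = 35/4)
t = 35/4 ≈ 8.7500
l(n) = 35/4
1/(l(15) - 65519) = 1/(35/4 - 65519) = 1/(-262041/4) = -4/262041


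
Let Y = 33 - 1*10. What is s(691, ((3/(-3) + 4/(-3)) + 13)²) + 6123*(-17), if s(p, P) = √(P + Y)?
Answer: -104091 + √1231/3 ≈ -1.0408e+5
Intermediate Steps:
Y = 23 (Y = 33 - 10 = 23)
s(p, P) = √(23 + P) (s(p, P) = √(P + 23) = √(23 + P))
s(691, ((3/(-3) + 4/(-3)) + 13)²) + 6123*(-17) = √(23 + ((3/(-3) + 4/(-3)) + 13)²) + 6123*(-17) = √(23 + ((3*(-⅓) + 4*(-⅓)) + 13)²) - 104091 = √(23 + ((-1 - 4/3) + 13)²) - 104091 = √(23 + (-7/3 + 13)²) - 104091 = √(23 + (32/3)²) - 104091 = √(23 + 1024/9) - 104091 = √(1231/9) - 104091 = √1231/3 - 104091 = -104091 + √1231/3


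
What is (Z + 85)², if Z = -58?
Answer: 729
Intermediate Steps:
(Z + 85)² = (-58 + 85)² = 27² = 729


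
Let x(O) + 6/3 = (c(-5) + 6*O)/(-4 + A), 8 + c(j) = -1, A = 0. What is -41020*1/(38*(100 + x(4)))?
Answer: -82040/7163 ≈ -11.453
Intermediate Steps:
c(j) = -9 (c(j) = -8 - 1 = -9)
x(O) = ¼ - 3*O/2 (x(O) = -2 + (-9 + 6*O)/(-4 + 0) = -2 + (-9 + 6*O)/(-4) = -2 + (-9 + 6*O)*(-¼) = -2 + (9/4 - 3*O/2) = ¼ - 3*O/2)
-41020*1/(38*(100 + x(4))) = -41020*1/(38*(100 + (¼ - 3/2*4))) = -41020*1/(38*(100 + (¼ - 6))) = -41020*1/(38*(100 - 23/4)) = -41020/(38*(377/4)) = -41020/7163/2 = -41020*2/7163 = -82040/7163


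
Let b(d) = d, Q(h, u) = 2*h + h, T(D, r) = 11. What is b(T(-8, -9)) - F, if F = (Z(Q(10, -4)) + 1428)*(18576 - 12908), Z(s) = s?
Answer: -8263933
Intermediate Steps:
Q(h, u) = 3*h
F = 8263944 (F = (3*10 + 1428)*(18576 - 12908) = (30 + 1428)*5668 = 1458*5668 = 8263944)
b(T(-8, -9)) - F = 11 - 1*8263944 = 11 - 8263944 = -8263933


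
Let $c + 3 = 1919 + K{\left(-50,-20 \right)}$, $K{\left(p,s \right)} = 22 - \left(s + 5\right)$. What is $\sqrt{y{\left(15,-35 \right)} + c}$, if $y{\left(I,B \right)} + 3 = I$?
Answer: $\sqrt{1965} \approx 44.328$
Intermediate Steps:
$K{\left(p,s \right)} = 17 - s$ ($K{\left(p,s \right)} = 22 - \left(5 + s\right) = 17 - s$)
$y{\left(I,B \right)} = -3 + I$
$c = 1953$ ($c = -3 + \left(1919 + \left(17 - -20\right)\right) = -3 + \left(1919 + \left(17 + 20\right)\right) = -3 + \left(1919 + 37\right) = -3 + 1956 = 1953$)
$\sqrt{y{\left(15,-35 \right)} + c} = \sqrt{\left(-3 + 15\right) + 1953} = \sqrt{12 + 1953} = \sqrt{1965}$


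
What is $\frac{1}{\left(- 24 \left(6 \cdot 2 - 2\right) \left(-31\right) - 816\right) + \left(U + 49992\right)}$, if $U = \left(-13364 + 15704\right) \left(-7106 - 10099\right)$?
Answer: $- \frac{1}{40203084} \approx -2.4874 \cdot 10^{-8}$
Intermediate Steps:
$U = -40259700$ ($U = 2340 \left(-17205\right) = -40259700$)
$\frac{1}{\left(- 24 \left(6 \cdot 2 - 2\right) \left(-31\right) - 816\right) + \left(U + 49992\right)} = \frac{1}{\left(- 24 \left(6 \cdot 2 - 2\right) \left(-31\right) - 816\right) + \left(-40259700 + 49992\right)} = \frac{1}{\left(- 24 \left(12 - 2\right) \left(-31\right) - 816\right) - 40209708} = \frac{1}{\left(\left(-24\right) 10 \left(-31\right) - 816\right) - 40209708} = \frac{1}{\left(\left(-240\right) \left(-31\right) - 816\right) - 40209708} = \frac{1}{\left(7440 - 816\right) - 40209708} = \frac{1}{6624 - 40209708} = \frac{1}{-40203084} = - \frac{1}{40203084}$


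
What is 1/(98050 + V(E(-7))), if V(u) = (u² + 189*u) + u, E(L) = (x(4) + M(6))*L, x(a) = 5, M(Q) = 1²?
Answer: 1/91834 ≈ 1.0889e-5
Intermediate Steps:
M(Q) = 1
E(L) = 6*L (E(L) = (5 + 1)*L = 6*L)
V(u) = u² + 190*u
1/(98050 + V(E(-7))) = 1/(98050 + (6*(-7))*(190 + 6*(-7))) = 1/(98050 - 42*(190 - 42)) = 1/(98050 - 42*148) = 1/(98050 - 6216) = 1/91834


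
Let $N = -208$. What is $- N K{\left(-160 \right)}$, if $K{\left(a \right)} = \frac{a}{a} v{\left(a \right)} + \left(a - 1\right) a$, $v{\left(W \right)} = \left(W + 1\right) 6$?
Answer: $5159648$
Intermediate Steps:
$v{\left(W \right)} = 6 + 6 W$ ($v{\left(W \right)} = \left(1 + W\right) 6 = 6 + 6 W$)
$K{\left(a \right)} = 6 + 6 a + a \left(-1 + a\right)$ ($K{\left(a \right)} = \frac{a}{a} \left(6 + 6 a\right) + \left(a - 1\right) a = 1 \left(6 + 6 a\right) + \left(-1 + a\right) a = \left(6 + 6 a\right) + a \left(-1 + a\right) = 6 + 6 a + a \left(-1 + a\right)$)
$- N K{\left(-160 \right)} = \left(-1\right) \left(-208\right) \left(6 + \left(-160\right)^{2} + 5 \left(-160\right)\right) = 208 \left(6 + 25600 - 800\right) = 208 \cdot 24806 = 5159648$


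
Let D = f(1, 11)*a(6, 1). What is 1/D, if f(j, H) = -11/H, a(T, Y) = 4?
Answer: -1/4 ≈ -0.25000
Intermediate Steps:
D = -4 (D = -11/11*4 = -11*1/11*4 = -1*4 = -4)
1/D = 1/(-4) = -1/4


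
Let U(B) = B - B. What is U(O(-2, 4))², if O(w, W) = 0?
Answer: 0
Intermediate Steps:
U(B) = 0
U(O(-2, 4))² = 0² = 0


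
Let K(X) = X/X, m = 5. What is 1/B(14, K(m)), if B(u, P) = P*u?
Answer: 1/14 ≈ 0.071429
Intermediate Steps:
K(X) = 1
1/B(14, K(m)) = 1/(1*14) = 1/14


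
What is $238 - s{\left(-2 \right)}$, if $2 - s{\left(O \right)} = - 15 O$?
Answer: $266$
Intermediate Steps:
$s{\left(O \right)} = 2 + 15 O$ ($s{\left(O \right)} = 2 - - 15 O = 2 + 15 O$)
$238 - s{\left(-2 \right)} = 238 - \left(2 + 15 \left(-2\right)\right) = 238 - \left(2 - 30\right) = 238 - -28 = 238 + 28 = 266$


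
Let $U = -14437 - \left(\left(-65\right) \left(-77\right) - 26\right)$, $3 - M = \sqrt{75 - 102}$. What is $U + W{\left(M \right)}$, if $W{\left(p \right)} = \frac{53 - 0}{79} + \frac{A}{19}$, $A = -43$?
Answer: $- \frac{29145806}{1501} \approx -19418.0$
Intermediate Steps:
$M = 3 - 3 i \sqrt{3}$ ($M = 3 - \sqrt{75 - 102} = 3 - \sqrt{-27} = 3 - 3 i \sqrt{3} \approx 3.0 - 5.1962 i$)
$W{\left(p \right)} = - \frac{2390}{1501}$ ($W{\left(p \right)} = \frac{53 - 0}{79} - \frac{43}{19} = \left(53 + 0\right) \frac{1}{79} - \frac{43}{19} = 53 \cdot \frac{1}{79} - \frac{43}{19} = \frac{53}{79} - \frac{43}{19} = - \frac{2390}{1501}$)
$U = -19416$ ($U = -14437 - \left(5005 - 26\right) = -14437 - 4979 = -19416$)
$U + W{\left(M \right)} = -19416 - \frac{2390}{1501} = - \frac{29145806}{1501}$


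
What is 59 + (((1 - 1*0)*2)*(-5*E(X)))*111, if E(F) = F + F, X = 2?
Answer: -4381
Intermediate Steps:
E(F) = 2*F
59 + (((1 - 1*0)*2)*(-5*E(X)))*111 = 59 + (((1 - 1*0)*2)*(-10*2))*111 = 59 + (((1 + 0)*2)*(-5*4))*111 = 59 + ((1*2)*(-20))*111 = 59 + (2*(-20))*111 = 59 - 40*111 = 59 - 4440 = -4381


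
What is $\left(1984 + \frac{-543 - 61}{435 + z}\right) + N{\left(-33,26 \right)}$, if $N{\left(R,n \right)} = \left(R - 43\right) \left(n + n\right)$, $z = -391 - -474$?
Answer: $- \frac{510014}{259} \approx -1969.2$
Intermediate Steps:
$z = 83$ ($z = -391 + 474 = 83$)
$N{\left(R,n \right)} = 2 n \left(-43 + R\right)$ ($N{\left(R,n \right)} = \left(-43 + R\right) 2 n = 2 n \left(-43 + R\right)$)
$\left(1984 + \frac{-543 - 61}{435 + z}\right) + N{\left(-33,26 \right)} = \left(1984 + \frac{-543 - 61}{435 + 83}\right) + 2 \cdot 26 \left(-43 - 33\right) = \left(1984 - \frac{604}{518}\right) + 2 \cdot 26 \left(-76\right) = \left(1984 - \frac{302}{259}\right) - 3952 = \frac{513554}{259} - 3952 = - \frac{510014}{259}$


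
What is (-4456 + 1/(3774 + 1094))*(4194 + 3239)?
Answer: -161235201431/4868 ≈ -3.3121e+7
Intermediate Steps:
(-4456 + 1/(3774 + 1094))*(4194 + 3239) = (-4456 + 1/4868)*7433 = -21691807/4868*7433 = -161235201431/4868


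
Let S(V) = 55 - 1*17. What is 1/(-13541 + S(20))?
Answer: -1/13503 ≈ -7.4058e-5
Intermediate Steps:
S(V) = 38 (S(V) = 55 - 17 = 38)
1/(-13541 + S(20)) = 1/(-13541 + 38) = 1/(-13503) = -1/13503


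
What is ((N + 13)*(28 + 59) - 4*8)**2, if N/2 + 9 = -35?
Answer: 42994249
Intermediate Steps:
N = -88 (N = -18 + 2*(-35) = -18 - 70 = -88)
((N + 13)*(28 + 59) - 4*8)**2 = ((-88 + 13)*(28 + 59) - 4*8)**2 = (-75*87 - 32)**2 = (-6525 - 32)**2 = (-6557)**2 = 42994249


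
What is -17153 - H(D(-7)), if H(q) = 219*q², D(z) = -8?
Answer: -31169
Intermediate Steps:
-17153 - H(D(-7)) = -17153 - 219*(-8)² = -17153 - 219*64 = -17153 - 1*14016 = -17153 - 14016 = -31169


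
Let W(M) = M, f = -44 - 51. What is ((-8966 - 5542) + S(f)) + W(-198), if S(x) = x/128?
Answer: -1882463/128 ≈ -14707.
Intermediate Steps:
f = -95
S(x) = x/128 (S(x) = x*(1/128) = x/128)
((-8966 - 5542) + S(f)) + W(-198) = ((-8966 - 5542) + (1/128)*(-95)) - 198 = (-14508 - 95/128) - 198 = -1857119/128 - 198 = -1882463/128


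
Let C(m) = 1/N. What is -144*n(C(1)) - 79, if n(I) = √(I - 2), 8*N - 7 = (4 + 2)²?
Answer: -79 - 144*I*√3354/43 ≈ -79.0 - 193.94*I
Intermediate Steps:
N = 43/8 (N = 7/8 + (4 + 2)²/8 = 7/8 + (⅛)*6² = 7/8 + (⅛)*36 = 7/8 + 9/2 = 43/8 ≈ 5.3750)
C(m) = 8/43 (C(m) = 1/(43/8) = 8/43)
n(I) = √(-2 + I)
-144*n(C(1)) - 79 = -144*√(-2 + 8/43) - 79 = -144*I*√3354/43 - 79 = -79 - 144*I*√3354/43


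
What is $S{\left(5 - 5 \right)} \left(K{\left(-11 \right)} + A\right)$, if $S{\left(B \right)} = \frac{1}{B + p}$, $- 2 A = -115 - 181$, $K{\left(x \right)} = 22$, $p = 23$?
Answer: $\frac{170}{23} \approx 7.3913$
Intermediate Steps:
$A = 148$ ($A = - \frac{-115 - 181}{2} = \left(- \frac{1}{2}\right) \left(-296\right) = 148$)
$S{\left(B \right)} = \frac{1}{23 + B}$ ($S{\left(B \right)} = \frac{1}{B + 23} = \frac{1}{23 + B}$)
$S{\left(5 - 5 \right)} \left(K{\left(-11 \right)} + A\right) = \frac{22 + 148}{23 + \left(5 - 5\right)} = \frac{1}{23 + 0} \cdot 170 = \frac{1}{23} \cdot 170 = \frac{170}{23}$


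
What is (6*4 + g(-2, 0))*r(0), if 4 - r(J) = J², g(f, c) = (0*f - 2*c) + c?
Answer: 96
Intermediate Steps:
g(f, c) = -c (g(f, c) = (0 - 2*c) + c = -2*c + c = -c)
r(J) = 4 - J²
(6*4 + g(-2, 0))*r(0) = (6*4 - 1*0)*(4 - 1*0²) = (24 + 0)*(4 - 1*0) = 24*(4 + 0) = 24*4 = 96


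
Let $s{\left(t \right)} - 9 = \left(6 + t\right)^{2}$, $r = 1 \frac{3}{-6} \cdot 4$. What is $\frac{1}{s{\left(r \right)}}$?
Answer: $\frac{1}{25} \approx 0.04$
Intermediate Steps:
$r = -2$ ($r = 1 \cdot 3 \left(- \frac{1}{6}\right) 4 = 1 \left(- \frac{1}{2}\right) 4 = \left(- \frac{1}{2}\right) 4 = -2$)
$s{\left(t \right)} = 9 + \left(6 + t\right)^{2}$
$\frac{1}{s{\left(r \right)}} = \frac{1}{9 + \left(6 - 2\right)^{2}} = \frac{1}{9 + 4^{2}} = \frac{1}{9 + 16} = \frac{1}{25}$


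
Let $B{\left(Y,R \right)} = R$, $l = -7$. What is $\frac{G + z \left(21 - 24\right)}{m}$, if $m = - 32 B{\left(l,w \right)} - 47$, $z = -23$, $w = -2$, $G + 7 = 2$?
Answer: $\frac{64}{17} \approx 3.7647$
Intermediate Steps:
$G = -5$ ($G = -7 + 2 = -5$)
$m = 17$ ($m = \left(-32\right) \left(-2\right) - 47 = 64 - 47 = 17$)
$\frac{G + z \left(21 - 24\right)}{m} = \frac{-5 - 23 \left(21 - 24\right)}{17} = \left(-5 - -69\right) \frac{1}{17} = \left(-5 + 69\right) \frac{1}{17} = 64 \cdot \frac{1}{17} = \frac{64}{17}$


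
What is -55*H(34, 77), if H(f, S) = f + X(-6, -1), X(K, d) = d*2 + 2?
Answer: -1870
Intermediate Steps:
X(K, d) = 2 + 2*d (X(K, d) = 2*d + 2 = 2 + 2*d)
H(f, S) = f (H(f, S) = f + (2 + 2*(-1)) = f + (2 - 2) = f + 0 = f)
-55*H(34, 77) = -55*34 = -1870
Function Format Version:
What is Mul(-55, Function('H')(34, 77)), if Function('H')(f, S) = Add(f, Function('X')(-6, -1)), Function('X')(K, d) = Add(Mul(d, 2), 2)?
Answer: -1870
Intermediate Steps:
Function('X')(K, d) = Add(2, Mul(2, d)) (Function('X')(K, d) = Add(Mul(2, d), 2) = Add(2, Mul(2, d)))
Function('H')(f, S) = f (Function('H')(f, S) = Add(f, Add(2, Mul(2, -1))) = Add(f, Add(2, -2)) = Add(f, 0) = f)
Mul(-55, Function('H')(34, 77)) = Mul(-55, 34) = -1870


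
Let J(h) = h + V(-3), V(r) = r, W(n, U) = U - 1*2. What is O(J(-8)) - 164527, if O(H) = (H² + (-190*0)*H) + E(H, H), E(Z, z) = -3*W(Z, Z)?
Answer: -164367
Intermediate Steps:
W(n, U) = -2 + U (W(n, U) = U - 2 = -2 + U)
E(Z, z) = 6 - 3*Z (E(Z, z) = -3*(-2 + Z) = 6 - 3*Z)
J(h) = -3 + h (J(h) = h - 3 = -3 + h)
O(H) = 6 + H² - 3*H (O(H) = (H² + (-190*0)*H) + (6 - 3*H) = (H² + 0*H) + (6 - 3*H) = (H² + 0) + (6 - 3*H) = H² + (6 - 3*H) = 6 + H² - 3*H)
O(J(-8)) - 164527 = (6 + (-3 - 8)² - 3*(-3 - 8)) - 164527 = (6 + (-11)² - 3*(-11)) - 164527 = (6 + 121 + 33) - 164527 = 160 - 164527 = -164367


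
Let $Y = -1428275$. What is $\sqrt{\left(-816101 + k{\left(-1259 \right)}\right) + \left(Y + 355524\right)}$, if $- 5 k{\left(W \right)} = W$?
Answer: $\frac{i \sqrt{47215005}}{5} \approx 1374.3 i$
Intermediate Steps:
$k{\left(W \right)} = - \frac{W}{5}$
$\sqrt{\left(-816101 + k{\left(-1259 \right)}\right) + \left(Y + 355524\right)} = \sqrt{\left(-816101 - - \frac{1259}{5}\right) + \left(-1428275 + 355524\right)} = \sqrt{\left(-816101 + \frac{1259}{5}\right) - 1072751} = \sqrt{- \frac{4079246}{5} - 1072751} = \sqrt{- \frac{9443001}{5}} = \frac{i \sqrt{47215005}}{5}$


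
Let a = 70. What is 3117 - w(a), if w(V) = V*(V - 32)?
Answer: 457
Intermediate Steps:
w(V) = V*(-32 + V)
3117 - w(a) = 3117 - 70*(-32 + 70) = 3117 - 70*38 = 3117 - 1*2660 = 3117 - 2660 = 457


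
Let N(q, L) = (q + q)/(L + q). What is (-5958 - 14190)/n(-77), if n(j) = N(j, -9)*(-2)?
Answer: 433182/77 ≈ 5625.7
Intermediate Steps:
N(q, L) = 2*q/(L + q) (N(q, L) = (2*q)/(L + q) = 2*q/(L + q))
n(j) = -4*j/(-9 + j) (n(j) = (2*j/(-9 + j))*(-2) = -4*j/(-9 + j))
(-5958 - 14190)/n(-77) = (-5958 - 14190)/((-4*(-77)/(-9 - 77))) = -20148/((-4*(-77)/(-86))) = -20148/((-4*(-77)*(-1/86))) = -20148/(-154/43) = -20148*(-43/154) = 433182/77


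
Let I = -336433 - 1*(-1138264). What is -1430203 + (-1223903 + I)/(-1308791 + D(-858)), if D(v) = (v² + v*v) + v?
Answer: -232664415909/162679 ≈ -1.4302e+6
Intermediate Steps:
I = 801831 (I = -336433 + 1138264 = 801831)
D(v) = v + 2*v² (D(v) = (v² + v²) + v = 2*v² + v = v + 2*v²)
-1430203 + (-1223903 + I)/(-1308791 + D(-858)) = -1430203 + (-1223903 + 801831)/(-1308791 - 858*(1 + 2*(-858))) = -1430203 - 422072/(-1308791 - 858*(1 - 1716)) = -1430203 - 422072/(-1308791 - 858*(-1715)) = -1430203 - 422072/(-1308791 + 1471470) = -1430203 - 422072/162679 = -232664415909/162679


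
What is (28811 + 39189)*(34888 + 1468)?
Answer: 2472208000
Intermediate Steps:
(28811 + 39189)*(34888 + 1468) = 68000*36356 = 2472208000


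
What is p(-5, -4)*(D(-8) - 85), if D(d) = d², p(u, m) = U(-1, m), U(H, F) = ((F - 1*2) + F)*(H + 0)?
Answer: -210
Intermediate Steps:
U(H, F) = H*(-2 + 2*F) (U(H, F) = ((F - 2) + F)*H = ((-2 + F) + F)*H = (-2 + 2*F)*H = H*(-2 + 2*F))
p(u, m) = 2 - 2*m (p(u, m) = 2*(-1)*(-1 + m) = 2 - 2*m)
p(-5, -4)*(D(-8) - 85) = (2 - 2*(-4))*((-8)² - 85) = (2 + 8)*(64 - 85) = 10*(-21) = -210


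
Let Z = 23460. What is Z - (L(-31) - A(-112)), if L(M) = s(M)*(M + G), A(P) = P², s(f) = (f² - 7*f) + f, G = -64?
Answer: 144969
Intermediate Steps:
s(f) = f² - 6*f
L(M) = M*(-64 + M)*(-6 + M) (L(M) = (M*(-6 + M))*(M - 64) = (M*(-6 + M))*(-64 + M) = M*(-64 + M)*(-6 + M))
Z - (L(-31) - A(-112)) = 23460 - (-31*(-64 - 31)*(-6 - 31) - 1*(-112)²) = 23460 - (-31*(-95)*(-37) - 1*12544) = 23460 - (-108965 - 12544) = 23460 - 1*(-121509) = 23460 + 121509 = 144969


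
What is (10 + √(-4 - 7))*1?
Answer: 10 + I*√11 ≈ 10.0 + 3.3166*I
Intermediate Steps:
(10 + √(-4 - 7))*1 = (10 + √(-11))*1 = (10 + I*√11)*1 = 10 + I*√11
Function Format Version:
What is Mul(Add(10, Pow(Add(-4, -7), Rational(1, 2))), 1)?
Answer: Add(10, Mul(I, Pow(11, Rational(1, 2)))) ≈ Add(10.000, Mul(3.3166, I))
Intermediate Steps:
Mul(Add(10, Pow(Add(-4, -7), Rational(1, 2))), 1) = Mul(Add(10, Pow(-11, Rational(1, 2))), 1) = Mul(Add(10, Mul(I, Pow(11, Rational(1, 2)))), 1) = Add(10, Mul(I, Pow(11, Rational(1, 2))))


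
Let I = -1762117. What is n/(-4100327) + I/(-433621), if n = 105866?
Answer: 7179350191473/1777987894067 ≈ 4.0379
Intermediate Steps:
n/(-4100327) + I/(-433621) = 105866/(-4100327) - 1762117/(-433621) = 105866*(-1/4100327) - 1762117*(-1/433621) = -105866/4100327 + 1762117/433621 = 7179350191473/1777987894067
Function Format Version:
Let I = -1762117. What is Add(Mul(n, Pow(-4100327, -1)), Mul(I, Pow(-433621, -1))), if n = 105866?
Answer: Rational(7179350191473, 1777987894067) ≈ 4.0379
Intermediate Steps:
Add(Mul(n, Pow(-4100327, -1)), Mul(I, Pow(-433621, -1))) = Add(Mul(105866, Pow(-4100327, -1)), Mul(-1762117, Pow(-433621, -1))) = Add(Mul(105866, Rational(-1, 4100327)), Mul(-1762117, Rational(-1, 433621))) = Add(Rational(-105866, 4100327), Rational(1762117, 433621)) = Rational(7179350191473, 1777987894067)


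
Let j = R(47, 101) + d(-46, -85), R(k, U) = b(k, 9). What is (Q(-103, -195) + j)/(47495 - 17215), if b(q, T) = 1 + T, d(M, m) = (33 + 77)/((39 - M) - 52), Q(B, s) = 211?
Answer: 673/90840 ≈ 0.0074086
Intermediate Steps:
d(M, m) = 110/(-13 - M)
R(k, U) = 10 (R(k, U) = 1 + 9 = 10)
j = 40/3 (j = 10 - 110/(13 - 46) = 10 - 110/(-33) = 10 - 110*(-1/33) = 10 + 10/3 = 40/3 ≈ 13.333)
(Q(-103, -195) + j)/(47495 - 17215) = (211 + 40/3)/(47495 - 17215) = (673/3)/30280 = (673/3)*(1/30280) = 673/90840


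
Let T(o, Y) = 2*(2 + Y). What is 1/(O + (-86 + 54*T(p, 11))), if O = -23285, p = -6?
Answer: -1/21967 ≈ -4.5523e-5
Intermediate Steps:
T(o, Y) = 4 + 2*Y
1/(O + (-86 + 54*T(p, 11))) = 1/(-23285 + (-86 + 54*(4 + 2*11))) = 1/(-23285 + (-86 + 54*(4 + 22))) = 1/(-23285 + (-86 + 54*26)) = 1/(-23285 + (-86 + 1404)) = 1/(-23285 + 1318) = 1/(-21967) = -1/21967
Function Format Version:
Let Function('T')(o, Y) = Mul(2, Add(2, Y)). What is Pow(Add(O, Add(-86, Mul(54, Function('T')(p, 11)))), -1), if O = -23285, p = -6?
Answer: Rational(-1, 21967) ≈ -4.5523e-5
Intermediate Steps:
Function('T')(o, Y) = Add(4, Mul(2, Y))
Pow(Add(O, Add(-86, Mul(54, Function('T')(p, 11)))), -1) = Pow(Add(-23285, Add(-86, Mul(54, Add(4, Mul(2, 11))))), -1) = Pow(Add(-23285, Add(-86, Mul(54, Add(4, 22)))), -1) = Pow(Add(-23285, Add(-86, Mul(54, 26))), -1) = Pow(Add(-23285, Add(-86, 1404)), -1) = Pow(Add(-23285, 1318), -1) = Pow(-21967, -1) = Rational(-1, 21967)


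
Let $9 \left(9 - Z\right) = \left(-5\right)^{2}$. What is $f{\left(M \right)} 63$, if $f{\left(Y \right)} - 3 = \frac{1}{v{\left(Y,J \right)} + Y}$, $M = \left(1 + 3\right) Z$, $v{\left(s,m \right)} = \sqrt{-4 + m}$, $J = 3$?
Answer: $\frac{9625581}{50257} - \frac{5103 i}{50257} \approx 191.53 - 0.10154 i$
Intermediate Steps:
$Z = \frac{56}{9}$ ($Z = 9 - \frac{\left(-5\right)^{2}}{9} = 9 - \frac{25}{9} = \frac{56}{9} \approx 6.2222$)
$M = \frac{224}{9}$ ($M = \left(1 + 3\right) \frac{56}{9} = 4 \cdot \frac{56}{9} = \frac{224}{9} \approx 24.889$)
$f{\left(Y \right)} = 3 + \frac{1}{i + Y}$ ($f{\left(Y \right)} = 3 + \frac{1}{\sqrt{-4 + 3} + Y} = 3 + \frac{1}{\sqrt{-1} + Y} = 3 + \frac{1}{i + Y}$)
$f{\left(M \right)} 63 = \frac{1 + 3 i + 3 \cdot \frac{224}{9}}{i + \frac{224}{9}} \cdot 63 = \frac{1 + 3 i + \frac{224}{3}}{\frac{224}{9} + i} 63 = \frac{81 \left(\frac{224}{9} - i\right)}{50257} \left(\frac{227}{3} + 3 i\right) 63 = \frac{81 \left(\frac{224}{9} - i\right) \left(\frac{227}{3} + 3 i\right)}{50257} \cdot 63 = \frac{5103 \left(\frac{224}{9} - i\right) \left(\frac{227}{3} + 3 i\right)}{50257}$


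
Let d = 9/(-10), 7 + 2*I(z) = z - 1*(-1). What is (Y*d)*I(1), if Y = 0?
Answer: 0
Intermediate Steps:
I(z) = -3 + z/2 (I(z) = -7/2 + (z - 1*(-1))/2 = -7/2 + (z + 1)/2 = -7/2 + (1 + z)/2 = -7/2 + (½ + z/2) = -3 + z/2)
d = -9/10 (d = 9*(-⅒) = -9/10 ≈ -0.90000)
(Y*d)*I(1) = (0*(-9/10))*(-3 + (½)*1) = 0*(-3 + ½) = 0*(-5/2) = 0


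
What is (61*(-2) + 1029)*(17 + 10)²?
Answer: 661203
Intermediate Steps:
(61*(-2) + 1029)*(17 + 10)² = (-122 + 1029)*27² = 907*729 = 661203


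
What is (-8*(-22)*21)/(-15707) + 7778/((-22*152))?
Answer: -67264235/26262104 ≈ -2.5613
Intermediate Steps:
(-8*(-22)*21)/(-15707) + 7778/((-22*152)) = (176*21)*(-1/15707) + 7778/(-3344) = 3696*(-1/15707) + 7778*(-1/3344) = -3696/15707 - 3889/1672 = -67264235/26262104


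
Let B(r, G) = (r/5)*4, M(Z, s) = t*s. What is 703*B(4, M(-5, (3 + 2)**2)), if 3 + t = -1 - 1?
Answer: 11248/5 ≈ 2249.6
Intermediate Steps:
t = -5 (t = -3 + (-1 - 1) = -3 - 2 = -5)
M(Z, s) = -5*s
B(r, G) = 4*r/5 (B(r, G) = (r*(1/5))*4 = (r/5)*4 = 4*r/5)
703*B(4, M(-5, (3 + 2)**2)) = 703*((4/5)*4) = 703*(16/5) = 11248/5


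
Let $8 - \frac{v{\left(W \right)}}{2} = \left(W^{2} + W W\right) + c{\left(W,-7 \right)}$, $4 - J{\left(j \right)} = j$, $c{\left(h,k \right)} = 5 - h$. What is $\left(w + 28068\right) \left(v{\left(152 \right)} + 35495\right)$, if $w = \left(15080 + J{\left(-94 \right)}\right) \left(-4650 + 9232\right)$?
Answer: $-3938634692704$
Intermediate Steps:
$J{\left(j \right)} = 4 - j$
$w = 69545596$ ($w = \left(15080 + \left(4 - -94\right)\right) \left(-4650 + 9232\right) = \left(15080 + \left(4 + 94\right)\right) 4582 = \left(15080 + 98\right) 4582 = 15178 \cdot 4582 = 69545596$)
$v{\left(W \right)} = 6 - 4 W^{2} + 2 W$ ($v{\left(W \right)} = 16 - 2 \left(\left(W^{2} + W W\right) - \left(-5 + W\right)\right) = 16 - 2 \left(\left(W^{2} + W^{2}\right) - \left(-5 + W\right)\right) = 16 - 2 \left(2 W^{2} - \left(-5 + W\right)\right) = 16 - 2 \left(5 - W + 2 W^{2}\right) = 16 - \left(10 - 2 W + 4 W^{2}\right) = 6 - 4 W^{2} + 2 W$)
$\left(w + 28068\right) \left(v{\left(152 \right)} + 35495\right) = \left(69545596 + 28068\right) \left(\left(6 - 4 \cdot 152^{2} + 2 \cdot 152\right) + 35495\right) = 69573664 \left(\left(6 - 92416 + 304\right) + 35495\right) = 69573664 \left(-92106 + 35495\right) = 69573664 \left(-56611\right) = -3938634692704$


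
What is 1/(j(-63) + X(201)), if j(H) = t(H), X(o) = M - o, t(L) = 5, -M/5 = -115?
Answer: 1/379 ≈ 0.0026385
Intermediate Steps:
M = 575 (M = -5*(-115) = 575)
X(o) = 575 - o
j(H) = 5
1/(j(-63) + X(201)) = 1/(5 + (575 - 1*201)) = 1/(5 + (575 - 201)) = 1/(5 + 374) = 1/379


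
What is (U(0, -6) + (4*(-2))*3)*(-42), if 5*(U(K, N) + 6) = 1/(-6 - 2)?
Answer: 25221/20 ≈ 1261.1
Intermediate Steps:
U(K, N) = -241/40 (U(K, N) = -6 + 1/(5*(-6 - 2)) = -6 + (1/5)/(-8) = -6 + (1/5)*(-1/8) = -6 - 1/40 = -241/40)
(U(0, -6) + (4*(-2))*3)*(-42) = (-241/40 + (4*(-2))*3)*(-42) = (-241/40 - 8*3)*(-42) = (-241/40 - 24)*(-42) = -1201/40*(-42) = 25221/20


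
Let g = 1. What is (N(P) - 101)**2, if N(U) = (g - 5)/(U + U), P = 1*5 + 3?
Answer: 164025/16 ≈ 10252.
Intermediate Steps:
P = 8 (P = 5 + 3 = 8)
N(U) = -2/U (N(U) = (1 - 5)/(U + U) = -4*1/(2*U) = -2/U)
(N(P) - 101)**2 = (-2/8 - 101)**2 = (-2*1/8 - 101)**2 = (-1/4 - 101)**2 = (-405/4)**2 = 164025/16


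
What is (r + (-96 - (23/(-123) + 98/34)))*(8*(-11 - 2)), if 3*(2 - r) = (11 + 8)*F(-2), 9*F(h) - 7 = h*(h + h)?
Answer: 69969640/6273 ≈ 11154.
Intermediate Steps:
F(h) = 7/9 + 2*h²/9 (F(h) = 7/9 + (h*(h + h))/9 = 7/9 + (h*(2*h))/9 = 7/9 + (2*h²)/9 = 7/9 + 2*h²/9)
r = -77/9 (r = 2 - (11 + 8)*(7/9 + (2/9)*(-2)²)/3 = 2 - 19*(7/9 + (2/9)*4)/3 = 2 - 19*(7/9 + 8/9)/3 = 2 - 19*5/(3*3) = 2 - ⅓*95/3 = 2 - 95/9 = -77/9 ≈ -8.5556)
(r + (-96 - (23/(-123) + 98/34)))*(8*(-11 - 2)) = (-77/9 + (-96 - (23/(-123) + 98/34)))*(8*(-11 - 2)) = (-77/9 + (-96 - (23*(-1/123) + 98*(1/34))))*(8*(-13)) = (-77/9 + (-96 - (-23/123 + 49/17)))*(-104) = (-77/9 + (-96 - 1*5636/2091))*(-104) = (-77/9 + (-96 - 5636/2091))*(-104) = (-77/9 - 206372/2091)*(-104) = -672785/6273*(-104) = 69969640/6273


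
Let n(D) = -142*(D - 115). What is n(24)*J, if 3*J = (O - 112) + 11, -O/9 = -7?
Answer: -491036/3 ≈ -1.6368e+5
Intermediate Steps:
O = 63 (O = -9*(-7) = 63)
J = -38/3 (J = ((63 - 112) + 11)/3 = (-49 + 11)/3 = (⅓)*(-38) = -38/3 ≈ -12.667)
n(D) = 16330 - 142*D (n(D) = -142*(-115 + D) = 16330 - 142*D)
n(24)*J = (16330 - 142*24)*(-38/3) = (16330 - 3408)*(-38/3) = 12922*(-38/3) = -491036/3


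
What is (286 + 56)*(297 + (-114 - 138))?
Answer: 15390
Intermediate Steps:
(286 + 56)*(297 + (-114 - 138)) = 342*(297 - 252) = 342*45 = 15390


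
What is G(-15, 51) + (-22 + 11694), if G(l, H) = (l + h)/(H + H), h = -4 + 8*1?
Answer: 1190533/102 ≈ 11672.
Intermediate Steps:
h = 4 (h = -4 + 8 = 4)
G(l, H) = (4 + l)/(2*H) (G(l, H) = (l + 4)/(H + H) = (4 + l)/((2*H)) = (4 + l)*(1/(2*H)) = (4 + l)/(2*H))
G(-15, 51) + (-22 + 11694) = (½)*(4 - 15)/51 + (-22 + 11694) = (½)*(1/51)*(-11) + 11672 = -11/102 + 11672 = 1190533/102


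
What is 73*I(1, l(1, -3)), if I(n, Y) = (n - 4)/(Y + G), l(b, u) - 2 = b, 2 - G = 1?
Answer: -219/4 ≈ -54.750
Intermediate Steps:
G = 1 (G = 2 - 1*1 = 2 - 1 = 1)
l(b, u) = 2 + b
I(n, Y) = (-4 + n)/(1 + Y) (I(n, Y) = (n - 4)/(Y + 1) = (-4 + n)/(1 + Y))
73*I(1, l(1, -3)) = 73*((-4 + 1)/(1 + (2 + 1))) = 73*(-3/(1 + 3)) = 73*(-3/4) = -219/4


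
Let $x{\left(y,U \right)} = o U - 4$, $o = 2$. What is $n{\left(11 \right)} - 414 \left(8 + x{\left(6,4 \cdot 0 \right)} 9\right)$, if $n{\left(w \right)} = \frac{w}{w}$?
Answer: $11593$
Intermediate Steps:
$x{\left(y,U \right)} = -4 + 2 U$ ($x{\left(y,U \right)} = 2 U - 4 = -4 + 2 U$)
$n{\left(w \right)} = 1$
$n{\left(11 \right)} - 414 \left(8 + x{\left(6,4 \cdot 0 \right)} 9\right) = 1 - 414 \left(8 + \left(-4 + 2 \cdot 4 \cdot 0\right) 9\right) = 1 - 414 \left(8 + \left(-4 + 2 \cdot 0\right) 9\right) = 1 - 414 \left(8 + \left(-4 + 0\right) 9\right) = 1 - 414 \left(8 - 36\right) = 1 - -11592 = 1 + 11592 = 11593$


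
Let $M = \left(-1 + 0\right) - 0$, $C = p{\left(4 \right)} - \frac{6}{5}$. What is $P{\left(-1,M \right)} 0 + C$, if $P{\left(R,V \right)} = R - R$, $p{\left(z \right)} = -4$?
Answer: $- \frac{26}{5} \approx -5.2$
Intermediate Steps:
$C = - \frac{26}{5}$ ($C = -4 - \frac{6}{5} = - \frac{26}{5} \approx -5.2$)
$M = -1$ ($M = -1 + 0 = -1$)
$P{\left(R,V \right)} = 0$
$P{\left(-1,M \right)} 0 + C = 0 \cdot 0 - \frac{26}{5} = 0 - \frac{26}{5} = - \frac{26}{5}$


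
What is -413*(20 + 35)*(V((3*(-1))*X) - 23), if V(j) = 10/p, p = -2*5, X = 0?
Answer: 545160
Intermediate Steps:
p = -10
V(j) = -1 (V(j) = 10/(-10) = 10*(-⅒) = -1)
-413*(20 + 35)*(V((3*(-1))*X) - 23) = -413*(20 + 35)*(-1 - 23) = -413*55*(-24) = -413*(-1320) = -1*(-545160) = 545160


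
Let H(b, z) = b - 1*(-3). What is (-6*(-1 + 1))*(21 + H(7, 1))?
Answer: 0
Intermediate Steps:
H(b, z) = 3 + b (H(b, z) = b + 3 = 3 + b)
(-6*(-1 + 1))*(21 + H(7, 1)) = (-6*(-1 + 1))*(21 + (3 + 7)) = (-6*0)*(21 + 10) = 0*31 = 0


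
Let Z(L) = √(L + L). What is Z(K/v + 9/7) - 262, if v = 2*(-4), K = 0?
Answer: -262 + 3*√14/7 ≈ -260.40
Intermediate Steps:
v = -8
Z(L) = √2*√L (Z(L) = √(2*L) = √2*√L)
Z(K/v + 9/7) - 262 = √2*√(0/(-8) + 9/7) - 262 = √2*√(0*(-⅛) + 9*(⅐)) - 262 = √2*√(0 + 9/7) - 262 = √2*√(9/7) - 262 = √2*(3*√7/7) - 262 = 3*√14/7 - 262 = -262 + 3*√14/7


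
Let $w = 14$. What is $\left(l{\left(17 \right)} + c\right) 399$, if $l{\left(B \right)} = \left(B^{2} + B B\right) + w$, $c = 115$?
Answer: $282093$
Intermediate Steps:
$l{\left(B \right)} = 14 + 2 B^{2}$ ($l{\left(B \right)} = \left(B^{2} + B B\right) + 14 = \left(B^{2} + B^{2}\right) + 14 = 2 B^{2} + 14 = 14 + 2 B^{2}$)
$\left(l{\left(17 \right)} + c\right) 399 = \left(\left(14 + 2 \cdot 17^{2}\right) + 115\right) 399 = \left(\left(14 + 2 \cdot 289\right) + 115\right) 399 = \left(\left(14 + 578\right) + 115\right) 399 = \left(592 + 115\right) 399 = 707 \cdot 399 = 282093$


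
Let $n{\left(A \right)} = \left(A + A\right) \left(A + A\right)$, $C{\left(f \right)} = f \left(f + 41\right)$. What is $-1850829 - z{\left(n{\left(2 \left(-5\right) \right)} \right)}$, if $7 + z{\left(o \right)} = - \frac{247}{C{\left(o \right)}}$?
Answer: $- \frac{326485000553}{176400} \approx -1.8508 \cdot 10^{6}$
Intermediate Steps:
$C{\left(f \right)} = f \left(41 + f\right)$
$n{\left(A \right)} = 4 A^{2}$ ($n{\left(A \right)} = 2 A 2 A = 4 A^{2}$)
$z{\left(o \right)} = -7 - \frac{247}{o \left(41 + o\right)}$
$-1850829 - z{\left(n{\left(2 \left(-5\right) \right)} \right)} = -1850829 - \frac{-247 - 7 \cdot 4 \left(2 \left(-5\right)\right)^{2} \left(41 + 4 \left(2 \left(-5\right)\right)^{2}\right)}{4 \left(2 \left(-5\right)\right)^{2} \left(41 + 4 \left(2 \left(-5\right)\right)^{2}\right)} = -1850829 - \frac{-247 - 7 \cdot 4 \left(-10\right)^{2} \left(41 + 4 \left(-10\right)^{2}\right)}{4 \left(-10\right)^{2} \left(41 + 4 \left(-10\right)^{2}\right)} = -1850829 - \frac{-247 - 7 \cdot 4 \cdot 100 \left(41 + 4 \cdot 100\right)}{4 \cdot 100 \left(41 + 4 \cdot 100\right)} = -1850829 - \frac{-247 - 2800 \left(41 + 400\right)}{400 \left(41 + 400\right)} = -1850829 - \frac{-247 - 2800 \cdot 441}{400 \cdot 441} = -1850829 - \frac{1}{400} \cdot \frac{1}{441} \left(-247 - 1234800\right) = -1850829 - \frac{1}{400} \cdot \frac{1}{441} \left(-1235047\right) = -1850829 - - \frac{1235047}{176400} = -1850829 + \frac{1235047}{176400} = - \frac{326485000553}{176400}$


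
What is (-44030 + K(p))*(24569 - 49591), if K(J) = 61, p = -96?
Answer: 1100192318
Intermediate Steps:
(-44030 + K(p))*(24569 - 49591) = (-44030 + 61)*(24569 - 49591) = -43969*(-25022) = 1100192318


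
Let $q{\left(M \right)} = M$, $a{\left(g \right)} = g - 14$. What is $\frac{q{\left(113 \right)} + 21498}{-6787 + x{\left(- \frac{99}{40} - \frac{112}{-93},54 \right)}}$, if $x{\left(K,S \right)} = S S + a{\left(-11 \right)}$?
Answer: $- \frac{21611}{3896} \approx -5.547$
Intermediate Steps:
$a{\left(g \right)} = -14 + g$
$x{\left(K,S \right)} = -25 + S^{2}$ ($x{\left(K,S \right)} = S S - 25 = S^{2} - 25 = -25 + S^{2}$)
$\frac{q{\left(113 \right)} + 21498}{-6787 + x{\left(- \frac{99}{40} - \frac{112}{-93},54 \right)}} = \frac{113 + 21498}{-6787 - \left(25 - 54^{2}\right)} = \frac{21611}{-6787 + \left(-25 + 2916\right)} = \frac{21611}{-6787 + 2891} = \frac{21611}{-3896} = 21611 \left(- \frac{1}{3896}\right) = - \frac{21611}{3896}$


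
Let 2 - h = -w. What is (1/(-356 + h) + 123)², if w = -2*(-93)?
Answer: 426959569/28224 ≈ 15128.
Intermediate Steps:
w = 186
h = 188 (h = 2 - (-1)*186 = 2 - 1*(-186) = 2 + 186 = 188)
(1/(-356 + h) + 123)² = (1/(-356 + 188) + 123)² = (1/(-168) + 123)² = (-1/168 + 123)² = (20663/168)² = 426959569/28224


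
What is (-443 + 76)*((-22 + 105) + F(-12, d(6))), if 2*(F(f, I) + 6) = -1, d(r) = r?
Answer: -56151/2 ≈ -28076.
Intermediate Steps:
F(f, I) = -13/2 (F(f, I) = -6 + (½)*(-1) = -6 - ½ = -13/2)
(-443 + 76)*((-22 + 105) + F(-12, d(6))) = (-443 + 76)*((-22 + 105) - 13/2) = -367*(83 - 13/2) = -367*153/2 = -56151/2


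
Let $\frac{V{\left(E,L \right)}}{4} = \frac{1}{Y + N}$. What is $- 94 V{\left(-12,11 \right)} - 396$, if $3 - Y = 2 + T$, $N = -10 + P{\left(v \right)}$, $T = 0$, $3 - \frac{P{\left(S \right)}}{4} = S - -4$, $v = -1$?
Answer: $- \frac{3188}{9} \approx -354.22$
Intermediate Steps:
$P{\left(S \right)} = -4 - 4 S$ ($P{\left(S \right)} = 12 - 4 \left(S - -4\right) = 12 - 4 \left(S + 4\right) = 12 - 4 \left(4 + S\right) = 12 - \left(16 + 4 S\right) = -4 - 4 S$)
$N = -10$ ($N = -10 - 0 = -10 + \left(-4 + 4\right) = -10 + 0 = -10$)
$Y = 1$ ($Y = 3 - \left(2 + 0\right) = 3 - 2 = 1$)
$V{\left(E,L \right)} = - \frac{4}{9}$ ($V{\left(E,L \right)} = \frac{4}{1 - 10} = \frac{4}{-9} = 4 \left(- \frac{1}{9}\right) = - \frac{4}{9}$)
$- 94 V{\left(-12,11 \right)} - 396 = \left(-94\right) \left(- \frac{4}{9}\right) - 396 = \frac{376}{9} - 396 = - \frac{3188}{9}$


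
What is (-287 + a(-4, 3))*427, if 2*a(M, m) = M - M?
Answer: -122549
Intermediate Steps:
a(M, m) = 0 (a(M, m) = (M - M)/2 = (½)*0 = 0)
(-287 + a(-4, 3))*427 = (-287 + 0)*427 = -287*427 = -122549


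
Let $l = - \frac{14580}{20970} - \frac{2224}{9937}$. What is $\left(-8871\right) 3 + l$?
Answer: $- \frac{61619765759}{2315321} \approx -26614.0$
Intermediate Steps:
$l = - \frac{2127986}{2315321}$ ($l = \left(-14580\right) \frac{1}{20970} - \frac{2224}{9937} = - \frac{162}{233} - \frac{2224}{9937} = - \frac{2127986}{2315321} \approx -0.91909$)
$\left(-8871\right) 3 + l = \left(-8871\right) 3 - \frac{2127986}{2315321} = -26613 - \frac{2127986}{2315321} = - \frac{61619765759}{2315321}$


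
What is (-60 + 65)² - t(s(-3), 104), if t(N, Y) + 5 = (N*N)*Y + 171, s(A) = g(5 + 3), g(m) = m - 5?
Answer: -1077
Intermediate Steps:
g(m) = -5 + m
s(A) = 3 (s(A) = -5 + (5 + 3) = -5 + 8 = 3)
t(N, Y) = 166 + Y*N² (t(N, Y) = -5 + ((N*N)*Y + 171) = -5 + (N²*Y + 171) = -5 + (Y*N² + 171) = -5 + (171 + Y*N²) = 166 + Y*N²)
(-60 + 65)² - t(s(-3), 104) = (-60 + 65)² - (166 + 104*3²) = 5² - (166 + 104*9) = 25 - (166 + 936) = 25 - 1*1102 = 25 - 1102 = -1077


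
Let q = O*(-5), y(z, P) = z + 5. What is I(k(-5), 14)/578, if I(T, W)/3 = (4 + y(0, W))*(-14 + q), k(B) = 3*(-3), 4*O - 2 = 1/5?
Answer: -1809/2312 ≈ -0.78244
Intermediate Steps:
O = 11/20 (O = ½ + (1/5)/4 = ½ + (1*(⅕))/4 = ½ + (¼)*(⅕) = ½ + 1/20 = 11/20 ≈ 0.55000)
y(z, P) = 5 + z
q = -11/4 (q = (11/20)*(-5) = -11/4 ≈ -2.7500)
k(B) = -9
I(T, W) = -1809/4 (I(T, W) = 3*((4 + (5 + 0))*(-14 - 11/4)) = 3*((4 + 5)*(-67/4)) = 3*(9*(-67/4)) = 3*(-603/4) = -1809/4)
I(k(-5), 14)/578 = -1809/4/578 = -1809/4*1/578 = -1809/2312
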